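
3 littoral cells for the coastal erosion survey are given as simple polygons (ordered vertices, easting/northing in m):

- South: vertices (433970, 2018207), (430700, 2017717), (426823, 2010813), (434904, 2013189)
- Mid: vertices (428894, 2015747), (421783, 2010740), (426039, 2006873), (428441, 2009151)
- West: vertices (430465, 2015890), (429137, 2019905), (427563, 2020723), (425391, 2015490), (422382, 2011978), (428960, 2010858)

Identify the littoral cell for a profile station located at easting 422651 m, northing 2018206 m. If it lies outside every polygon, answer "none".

none

Cast a ray rightward from (422651, 2018206). For each polygon, the edges (by vertex number in listed order) whose endpoints lie on opposite sides of northing = 2018206, where each meets that height, and whether that is right or left of the point:
South: 1–2 at easting≈433963.3 (right), 4–1 at easting≈433970.2 (right) → 2 crossings.
Mid: no edge straddles that height → 0 crossings.
West: 1–2 at easting≈429699.0 (right), 3–4 at easting≈426518.3 (right) → 2 crossings.
All counts are even, so the point lies outside every listed polygon.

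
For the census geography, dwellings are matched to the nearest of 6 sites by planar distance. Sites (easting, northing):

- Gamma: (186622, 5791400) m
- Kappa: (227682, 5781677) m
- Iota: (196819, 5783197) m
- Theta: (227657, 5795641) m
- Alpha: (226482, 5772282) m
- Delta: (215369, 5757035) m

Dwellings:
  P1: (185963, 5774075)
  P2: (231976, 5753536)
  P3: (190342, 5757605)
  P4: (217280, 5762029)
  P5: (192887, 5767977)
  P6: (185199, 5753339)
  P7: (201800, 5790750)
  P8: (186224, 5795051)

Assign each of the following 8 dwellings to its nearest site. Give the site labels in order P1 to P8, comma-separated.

P1 → Iota (d²=201063620.00)
P2 → Delta (d²=288035450.00)
P3 → Delta (d²=626675629.00)
P4 → Delta (d²=28591957.00)
P5 → Iota (d²=247109024.00)
P6 → Delta (d²=923889316.00)
P7 → Iota (d²=81858170.00)
P8 → Gamma (d²=13488205.00)

Iota, Delta, Delta, Delta, Iota, Delta, Iota, Gamma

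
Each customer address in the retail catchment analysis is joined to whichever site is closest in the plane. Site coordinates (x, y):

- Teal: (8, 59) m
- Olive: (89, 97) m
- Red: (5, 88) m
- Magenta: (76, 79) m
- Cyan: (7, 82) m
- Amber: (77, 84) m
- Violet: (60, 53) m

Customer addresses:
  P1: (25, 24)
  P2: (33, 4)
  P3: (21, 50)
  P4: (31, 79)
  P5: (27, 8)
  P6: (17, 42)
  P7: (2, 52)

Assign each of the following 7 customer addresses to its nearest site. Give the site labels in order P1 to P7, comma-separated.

Teal, Violet, Teal, Cyan, Teal, Teal, Teal

P1 → Teal (d²=1514.00)
P2 → Violet (d²=3130.00)
P3 → Teal (d²=250.00)
P4 → Cyan (d²=585.00)
P5 → Teal (d²=2962.00)
P6 → Teal (d²=370.00)
P7 → Teal (d²=85.00)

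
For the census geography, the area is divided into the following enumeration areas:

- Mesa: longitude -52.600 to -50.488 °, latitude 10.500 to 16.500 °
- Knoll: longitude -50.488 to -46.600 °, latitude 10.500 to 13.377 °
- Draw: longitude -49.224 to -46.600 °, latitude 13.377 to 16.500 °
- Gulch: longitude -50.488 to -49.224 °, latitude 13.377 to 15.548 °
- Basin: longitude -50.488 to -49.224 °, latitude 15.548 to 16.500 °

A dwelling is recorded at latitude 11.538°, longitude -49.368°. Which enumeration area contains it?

The point has longitude = -49.368 and latitude = 11.538.
Only Knoll satisfies -50.488 ≤ longitude ≤ -46.600 and 10.500 ≤ latitude ≤ 13.377.

Knoll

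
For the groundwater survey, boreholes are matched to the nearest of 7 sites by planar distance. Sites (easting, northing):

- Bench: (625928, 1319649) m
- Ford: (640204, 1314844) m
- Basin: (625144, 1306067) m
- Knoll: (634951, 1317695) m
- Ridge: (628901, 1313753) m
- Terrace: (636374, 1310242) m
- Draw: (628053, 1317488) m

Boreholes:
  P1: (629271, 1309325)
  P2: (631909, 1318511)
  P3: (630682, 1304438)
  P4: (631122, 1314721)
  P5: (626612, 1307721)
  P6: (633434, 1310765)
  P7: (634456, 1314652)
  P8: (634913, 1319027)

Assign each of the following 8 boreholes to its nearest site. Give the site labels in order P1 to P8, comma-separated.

Ridge, Knoll, Basin, Ridge, Basin, Terrace, Knoll, Knoll

P1 → Ridge (d²=19744084.00)
P2 → Knoll (d²=9919620.00)
P3 → Basin (d²=33323085.00)
P4 → Ridge (d²=5869865.00)
P5 → Basin (d²=4890740.00)
P6 → Terrace (d²=8917129.00)
P7 → Knoll (d²=9504874.00)
P8 → Knoll (d²=1775668.00)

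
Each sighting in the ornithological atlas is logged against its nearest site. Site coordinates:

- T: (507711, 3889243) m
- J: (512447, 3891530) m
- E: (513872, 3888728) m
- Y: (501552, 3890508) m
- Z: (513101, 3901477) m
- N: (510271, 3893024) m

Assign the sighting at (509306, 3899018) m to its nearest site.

Squared distances to each site:
T: 98094650.000; J: 65936025.000; E: 126732456.000; Y: 132544616.000; Z: 20448706.000; N: 36859261.000.
Minimum at Z.

Z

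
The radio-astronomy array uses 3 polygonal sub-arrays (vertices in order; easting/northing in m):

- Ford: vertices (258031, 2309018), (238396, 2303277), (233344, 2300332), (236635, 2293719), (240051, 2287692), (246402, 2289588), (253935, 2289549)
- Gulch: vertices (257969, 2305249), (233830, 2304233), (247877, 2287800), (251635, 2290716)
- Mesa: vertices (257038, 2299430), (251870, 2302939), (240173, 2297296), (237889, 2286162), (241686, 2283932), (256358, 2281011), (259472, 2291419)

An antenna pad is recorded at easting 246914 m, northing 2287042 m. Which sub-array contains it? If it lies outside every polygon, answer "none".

Mesa

Cast a ray rightward from (246914, 2287042). For each polygon, the edges (by vertex number in listed order) whose endpoints lie on opposite sides of northing = 2287042, where each meets that height, and whether that is right or left of the point:
Ford: no edge straddles that height → 0 crossings.
Gulch: no edge straddles that height → 0 crossings.
Mesa: 3–4 at easting≈238069.5 (left), 6–7 at easting≈258162.4 (right) → 1 crossing.
Only Mesa has an odd count, so the point is inside Mesa.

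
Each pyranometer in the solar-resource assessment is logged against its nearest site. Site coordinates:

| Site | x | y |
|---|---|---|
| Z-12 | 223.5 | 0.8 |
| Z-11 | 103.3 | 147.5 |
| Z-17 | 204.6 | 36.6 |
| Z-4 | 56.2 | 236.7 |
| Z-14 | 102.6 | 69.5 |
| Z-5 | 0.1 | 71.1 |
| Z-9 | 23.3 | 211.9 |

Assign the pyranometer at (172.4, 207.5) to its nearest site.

Squared distances to each site:
Z-12: 45336.100; Z-11: 8374.810; Z-17: 30243.650; Z-4: 14355.080; Z-14: 23916.040; Z-5: 48292.250; Z-9: 22250.170.
Minimum at Z-11.

Z-11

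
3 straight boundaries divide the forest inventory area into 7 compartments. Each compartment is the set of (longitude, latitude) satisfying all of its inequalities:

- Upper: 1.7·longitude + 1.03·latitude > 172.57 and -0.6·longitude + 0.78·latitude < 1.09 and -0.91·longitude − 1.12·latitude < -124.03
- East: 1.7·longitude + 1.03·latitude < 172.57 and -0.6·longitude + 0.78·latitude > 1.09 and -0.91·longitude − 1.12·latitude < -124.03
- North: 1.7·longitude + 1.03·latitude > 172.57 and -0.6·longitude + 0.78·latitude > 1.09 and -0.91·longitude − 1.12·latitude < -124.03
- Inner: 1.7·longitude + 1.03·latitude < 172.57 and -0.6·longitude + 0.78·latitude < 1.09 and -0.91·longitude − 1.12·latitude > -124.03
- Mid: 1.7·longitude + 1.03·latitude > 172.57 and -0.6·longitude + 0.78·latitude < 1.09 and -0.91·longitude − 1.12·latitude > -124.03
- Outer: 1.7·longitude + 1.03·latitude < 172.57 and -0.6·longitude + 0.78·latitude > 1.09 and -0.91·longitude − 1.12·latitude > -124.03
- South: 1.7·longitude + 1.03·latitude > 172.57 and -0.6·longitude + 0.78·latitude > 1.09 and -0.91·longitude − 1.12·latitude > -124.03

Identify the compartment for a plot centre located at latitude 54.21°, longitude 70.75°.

1.7·70.75 + 1.03·54.21 = 176.111, which is > 172.57
-0.6·70.75 + 0.78·54.21 = -0.166, which is < 1.09
-0.91·70.75 − 1.12·54.21 = -125.098, which is < -124.03
This sign pattern matches Upper.

Upper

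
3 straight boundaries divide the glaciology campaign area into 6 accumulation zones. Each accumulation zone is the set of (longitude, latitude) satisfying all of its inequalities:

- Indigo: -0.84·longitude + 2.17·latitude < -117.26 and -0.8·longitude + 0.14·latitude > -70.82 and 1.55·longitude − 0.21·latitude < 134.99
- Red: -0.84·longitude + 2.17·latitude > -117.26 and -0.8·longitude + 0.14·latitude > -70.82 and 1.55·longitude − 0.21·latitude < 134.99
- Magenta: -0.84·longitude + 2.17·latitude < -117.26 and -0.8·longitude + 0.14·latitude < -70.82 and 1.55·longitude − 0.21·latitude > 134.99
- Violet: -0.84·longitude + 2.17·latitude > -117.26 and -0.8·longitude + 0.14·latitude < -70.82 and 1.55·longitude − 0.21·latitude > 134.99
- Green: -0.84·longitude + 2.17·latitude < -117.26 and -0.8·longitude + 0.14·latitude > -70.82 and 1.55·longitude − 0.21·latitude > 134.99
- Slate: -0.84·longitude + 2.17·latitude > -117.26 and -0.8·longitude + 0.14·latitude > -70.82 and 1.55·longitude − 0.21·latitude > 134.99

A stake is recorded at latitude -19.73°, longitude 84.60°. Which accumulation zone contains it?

Slate

-0.84·84.60 + 2.17·-19.73 = -113.878, which is > -117.26
-0.8·84.60 + 0.14·-19.73 = -70.442, which is > -70.82
1.55·84.60 − 0.21·-19.73 = 135.273, which is > 134.99
This sign pattern matches Slate.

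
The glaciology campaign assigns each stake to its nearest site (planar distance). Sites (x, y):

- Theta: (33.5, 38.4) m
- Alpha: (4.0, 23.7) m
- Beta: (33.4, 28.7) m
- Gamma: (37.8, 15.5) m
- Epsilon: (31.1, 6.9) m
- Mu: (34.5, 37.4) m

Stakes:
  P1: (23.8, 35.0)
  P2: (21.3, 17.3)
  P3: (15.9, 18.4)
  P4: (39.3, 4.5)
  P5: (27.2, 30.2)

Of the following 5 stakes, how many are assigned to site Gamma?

0

P1 → Theta
P2 → Epsilon
P3 → Alpha
P4 → Epsilon
P5 → Beta
0 of the 5 go to Gamma.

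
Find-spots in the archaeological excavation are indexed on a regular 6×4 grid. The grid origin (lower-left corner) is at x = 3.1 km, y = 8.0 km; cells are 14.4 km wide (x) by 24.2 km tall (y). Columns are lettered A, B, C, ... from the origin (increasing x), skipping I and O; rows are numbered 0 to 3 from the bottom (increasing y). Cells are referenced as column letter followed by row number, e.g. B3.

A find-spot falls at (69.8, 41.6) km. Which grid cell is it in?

E1

Column index: ⌊(69.8 − 3.1) / 14.4⌋ = ⌊4.632⌋ = 4 → column E
Row offset from origin: ⌊(41.6 − 8.0) / 24.2⌋ = ⌊1.388⌋ = 1 → row 1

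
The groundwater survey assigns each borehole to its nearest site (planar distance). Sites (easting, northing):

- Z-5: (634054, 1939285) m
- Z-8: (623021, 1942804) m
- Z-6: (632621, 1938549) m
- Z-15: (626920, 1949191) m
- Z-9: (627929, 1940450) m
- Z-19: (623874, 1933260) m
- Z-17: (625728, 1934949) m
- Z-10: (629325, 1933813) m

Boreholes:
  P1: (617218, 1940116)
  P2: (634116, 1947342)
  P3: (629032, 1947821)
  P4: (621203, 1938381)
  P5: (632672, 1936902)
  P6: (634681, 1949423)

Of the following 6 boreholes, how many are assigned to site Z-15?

3

P1 → Z-8
P2 → Z-15
P3 → Z-15
P4 → Z-8
P5 → Z-6
P6 → Z-15
3 of the 6 go to Z-15.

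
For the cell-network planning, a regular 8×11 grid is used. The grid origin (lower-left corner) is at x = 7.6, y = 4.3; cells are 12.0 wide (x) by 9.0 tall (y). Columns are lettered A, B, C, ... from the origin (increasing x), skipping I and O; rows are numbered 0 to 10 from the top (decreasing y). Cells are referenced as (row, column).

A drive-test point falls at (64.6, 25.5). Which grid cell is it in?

Column index: ⌊(64.6 − 7.6) / 12.0⌋ = ⌊4.750⌋ = 4 → column E
Row offset from origin: ⌊(25.5 − 4.3) / 9.0⌋ = ⌊2.356⌋ = 2 → row 8 (counted from top)

(8, E)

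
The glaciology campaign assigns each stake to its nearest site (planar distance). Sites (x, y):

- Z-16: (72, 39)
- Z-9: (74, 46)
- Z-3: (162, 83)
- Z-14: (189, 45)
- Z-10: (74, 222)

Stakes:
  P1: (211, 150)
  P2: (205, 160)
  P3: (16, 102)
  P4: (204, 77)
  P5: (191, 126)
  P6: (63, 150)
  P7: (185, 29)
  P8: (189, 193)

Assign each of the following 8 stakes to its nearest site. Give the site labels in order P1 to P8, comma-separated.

P1 → Z-3 (d²=6890.00)
P2 → Z-3 (d²=7778.00)
P3 → Z-9 (d²=6500.00)
P4 → Z-14 (d²=1249.00)
P5 → Z-3 (d²=2690.00)
P6 → Z-10 (d²=5305.00)
P7 → Z-14 (d²=272.00)
P8 → Z-3 (d²=12829.00)

Z-3, Z-3, Z-9, Z-14, Z-3, Z-10, Z-14, Z-3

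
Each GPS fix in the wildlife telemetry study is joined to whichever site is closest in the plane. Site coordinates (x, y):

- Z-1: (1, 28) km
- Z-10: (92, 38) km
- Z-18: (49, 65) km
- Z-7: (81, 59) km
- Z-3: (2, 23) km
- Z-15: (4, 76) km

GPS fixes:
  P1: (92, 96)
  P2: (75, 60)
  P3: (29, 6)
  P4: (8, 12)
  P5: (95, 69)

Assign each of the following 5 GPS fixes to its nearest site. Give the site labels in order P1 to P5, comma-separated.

Z-7, Z-7, Z-3, Z-3, Z-7

P1 → Z-7 (d²=1490.00)
P2 → Z-7 (d²=37.00)
P3 → Z-3 (d²=1018.00)
P4 → Z-3 (d²=157.00)
P5 → Z-7 (d²=296.00)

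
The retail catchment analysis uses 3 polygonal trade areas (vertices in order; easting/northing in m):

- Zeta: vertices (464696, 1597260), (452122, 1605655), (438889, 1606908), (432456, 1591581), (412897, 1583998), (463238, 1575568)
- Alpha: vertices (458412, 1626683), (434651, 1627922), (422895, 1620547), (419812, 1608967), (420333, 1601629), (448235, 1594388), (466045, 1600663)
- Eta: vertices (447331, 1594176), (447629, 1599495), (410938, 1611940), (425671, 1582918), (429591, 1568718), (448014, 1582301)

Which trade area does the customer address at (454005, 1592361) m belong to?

Zeta

Cast a ray rightward from (454005, 1592361). For each polygon, the edges (by vertex number in listed order) whose endpoints lie on opposite sides of northing = 1592361, where each meets that height, and whether that is right or left of the point:
Zeta: 3–4 at easting≈432783.4 (left), 6–1 at easting≈464366.7 (right) → 1 crossing.
Alpha: no edge straddles that height → 0 crossings.
Eta: 3–4 at easting≈420877.3 (left), 6–1 at easting≈447435.4 (left) → 0 crossings.
Only Zeta has an odd count, so the point is inside Zeta.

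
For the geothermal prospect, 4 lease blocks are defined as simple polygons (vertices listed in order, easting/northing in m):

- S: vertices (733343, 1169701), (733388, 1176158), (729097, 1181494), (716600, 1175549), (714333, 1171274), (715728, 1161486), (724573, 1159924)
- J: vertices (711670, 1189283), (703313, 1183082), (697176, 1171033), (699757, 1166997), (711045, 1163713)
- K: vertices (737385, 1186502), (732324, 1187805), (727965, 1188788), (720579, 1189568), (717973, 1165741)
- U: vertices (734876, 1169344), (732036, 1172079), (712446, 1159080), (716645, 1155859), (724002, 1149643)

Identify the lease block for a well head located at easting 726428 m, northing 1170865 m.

S

Cast a ray rightward from (726428, 1170865). For each polygon, the edges (by vertex number in listed order) whose endpoints lie on opposite sides of northing = 1170865, where each meets that height, and whether that is right or left of the point:
S: 1–2 at easting≈733351.1 (right), 5–6 at easting≈714391.3 (left) → 1 crossing.
J: 3–4 at easting≈697283.4 (left), 5–1 at easting≈711219.8 (left) → 0 crossings.
K: 4–5 at easting≈718533.4 (left), 5–1 at easting≈722764.1 (left) → 0 crossings.
U: 1–2 at easting≈733296.6 (right), 2–3 at easting≈730206.5 (right) → 2 crossings.
Only S has an odd count, so the point is inside S.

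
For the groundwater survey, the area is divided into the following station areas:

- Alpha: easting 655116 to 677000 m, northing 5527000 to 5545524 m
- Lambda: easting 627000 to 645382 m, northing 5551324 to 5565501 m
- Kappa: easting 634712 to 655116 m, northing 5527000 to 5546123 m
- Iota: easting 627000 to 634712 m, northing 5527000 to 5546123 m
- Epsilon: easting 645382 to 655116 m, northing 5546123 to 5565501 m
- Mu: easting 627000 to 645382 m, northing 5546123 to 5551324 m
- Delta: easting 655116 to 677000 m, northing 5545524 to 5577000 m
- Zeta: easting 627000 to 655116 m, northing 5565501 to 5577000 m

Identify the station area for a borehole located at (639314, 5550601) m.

Mu

The point has easting = 639314 and northing = 5550601.
Only Mu satisfies 627000 ≤ easting ≤ 645382 and 5546123 ≤ northing ≤ 5551324.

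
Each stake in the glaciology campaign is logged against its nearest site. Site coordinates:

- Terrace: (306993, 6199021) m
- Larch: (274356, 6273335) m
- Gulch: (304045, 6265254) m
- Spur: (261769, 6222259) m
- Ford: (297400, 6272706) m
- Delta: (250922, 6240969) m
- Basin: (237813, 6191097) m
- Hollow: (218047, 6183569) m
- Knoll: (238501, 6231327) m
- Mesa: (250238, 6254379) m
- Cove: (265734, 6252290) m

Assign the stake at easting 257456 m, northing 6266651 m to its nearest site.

Squared distances to each site:
Terrace: 7027731269.000; Larch: 330285856.000; Gulch: 2172486530.000; Spur: 1989251633.000; Ford: 1632186161.000; Delta: 702258280.000; Basin: 6094254365.000; Hollow: 8455688005.000; Knoll: 1607077001.000; Mesa: 202701508.000; Cove: 274763605.000.
Minimum at Mesa.

Mesa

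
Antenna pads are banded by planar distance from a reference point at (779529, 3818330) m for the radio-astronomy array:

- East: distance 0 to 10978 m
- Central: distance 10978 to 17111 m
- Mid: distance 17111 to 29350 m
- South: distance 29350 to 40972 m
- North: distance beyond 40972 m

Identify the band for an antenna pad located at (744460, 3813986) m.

Distance = √((744460−779529)² + (3813986−3818330)²) = √(1229834761.000 + 18870336.000) = 35337.022 m.
29350 ≤ 35337.022 < 40972 → South.

South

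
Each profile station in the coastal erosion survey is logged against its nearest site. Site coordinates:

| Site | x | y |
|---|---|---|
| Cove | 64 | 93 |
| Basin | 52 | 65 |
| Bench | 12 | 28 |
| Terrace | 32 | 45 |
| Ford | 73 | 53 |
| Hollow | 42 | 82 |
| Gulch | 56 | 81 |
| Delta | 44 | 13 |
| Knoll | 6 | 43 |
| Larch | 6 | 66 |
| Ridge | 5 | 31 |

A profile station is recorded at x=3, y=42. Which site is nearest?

Knoll

Squared distances to each site:
Cove: 6322.000; Basin: 2930.000; Bench: 277.000; Terrace: 850.000; Ford: 5021.000; Hollow: 3121.000; Gulch: 4330.000; Delta: 2522.000; Knoll: 10.000; Larch: 585.000; Ridge: 125.000.
Minimum at Knoll.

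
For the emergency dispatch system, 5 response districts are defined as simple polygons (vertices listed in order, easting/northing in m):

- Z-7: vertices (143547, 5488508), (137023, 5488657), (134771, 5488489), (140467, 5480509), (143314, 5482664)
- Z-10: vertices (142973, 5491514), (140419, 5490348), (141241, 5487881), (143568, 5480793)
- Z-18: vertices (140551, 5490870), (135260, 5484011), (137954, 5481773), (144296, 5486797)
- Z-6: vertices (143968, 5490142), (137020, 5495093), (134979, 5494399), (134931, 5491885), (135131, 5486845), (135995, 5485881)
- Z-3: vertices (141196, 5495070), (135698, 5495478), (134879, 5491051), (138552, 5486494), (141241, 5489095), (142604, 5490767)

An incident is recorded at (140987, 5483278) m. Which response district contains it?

Z-7

Cast a ray rightward from (140987, 5483278). For each polygon, the edges (by vertex number in listed order) whose endpoints lie on opposite sides of northing = 5483278, where each meets that height, and whether that is right or left of the point:
Z-7: 3–4 at easting≈138490.5 (left), 5–1 at easting≈143338.5 (right) → 1 crossing.
Z-10: 3–4 at easting≈142752.2 (right), 4–1 at easting≈143430.1 (right) → 2 crossings.
Z-18: 2–3 at easting≈136142.4 (left), 3–4 at easting≈139853.8 (left) → 0 crossings.
Z-6: no edge straddles that height → 0 crossings.
Z-3: no edge straddles that height → 0 crossings.
Only Z-7 has an odd count, so the point is inside Z-7.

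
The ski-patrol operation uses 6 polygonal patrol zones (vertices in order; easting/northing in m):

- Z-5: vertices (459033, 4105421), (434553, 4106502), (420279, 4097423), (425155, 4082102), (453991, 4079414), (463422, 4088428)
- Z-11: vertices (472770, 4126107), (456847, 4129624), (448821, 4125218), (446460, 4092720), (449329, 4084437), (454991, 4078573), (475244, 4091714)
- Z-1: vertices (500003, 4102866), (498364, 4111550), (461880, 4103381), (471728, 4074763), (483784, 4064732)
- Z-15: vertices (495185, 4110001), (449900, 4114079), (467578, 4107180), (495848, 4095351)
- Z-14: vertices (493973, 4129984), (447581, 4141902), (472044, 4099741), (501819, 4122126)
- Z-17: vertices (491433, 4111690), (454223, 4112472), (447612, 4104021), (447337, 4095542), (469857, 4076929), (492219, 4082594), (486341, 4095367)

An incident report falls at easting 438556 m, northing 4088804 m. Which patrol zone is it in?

Z-5

Cast a ray rightward from (438556, 4088804). For each polygon, the edges (by vertex number in listed order) whose endpoints lie on opposite sides of northing = 4088804, where each meets that height, and whether that is right or left of the point:
Z-5: 3–4 at easting≈423022.0 (left), 6–1 at easting≈463324.9 (right) → 1 crossing.
Z-11: 4–5 at easting≈447816.4 (right), 6–7 at easting≈470759.1 (right) → 2 crossings.
Z-1: 3–4 at easting≈466896.2 (right), 5–1 at easting≈494022.2 (right) → 2 crossings.
Z-15: no edge straddles that height → 0 crossings.
Z-14: no edge straddles that height → 0 crossings.
Z-17: 4–5 at easting≈455489.4 (right), 6–7 at easting≈489361.2 (right) → 2 crossings.
Only Z-5 has an odd count, so the point is inside Z-5.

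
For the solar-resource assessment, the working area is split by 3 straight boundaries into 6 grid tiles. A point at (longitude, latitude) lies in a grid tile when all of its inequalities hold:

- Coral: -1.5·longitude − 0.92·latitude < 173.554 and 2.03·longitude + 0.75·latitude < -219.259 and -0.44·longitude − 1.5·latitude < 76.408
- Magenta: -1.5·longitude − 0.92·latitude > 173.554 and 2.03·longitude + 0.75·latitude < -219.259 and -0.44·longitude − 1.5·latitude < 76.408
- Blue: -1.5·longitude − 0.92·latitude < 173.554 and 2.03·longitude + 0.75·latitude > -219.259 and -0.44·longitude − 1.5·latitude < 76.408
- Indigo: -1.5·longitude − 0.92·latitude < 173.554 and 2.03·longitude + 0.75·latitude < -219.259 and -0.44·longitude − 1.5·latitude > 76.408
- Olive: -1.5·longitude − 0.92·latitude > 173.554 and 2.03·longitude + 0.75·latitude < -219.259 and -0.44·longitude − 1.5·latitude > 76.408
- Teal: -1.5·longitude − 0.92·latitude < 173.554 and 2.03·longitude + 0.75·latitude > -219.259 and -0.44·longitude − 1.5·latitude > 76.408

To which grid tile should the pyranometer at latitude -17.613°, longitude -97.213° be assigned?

Blue

-1.5·-97.213 − 0.92·-17.613 = 162.023, which is < 173.554
2.03·-97.213 + 0.75·-17.613 = -210.552, which is > -219.259
-0.44·-97.213 − 1.5·-17.613 = 69.193, which is < 76.408
This sign pattern matches Blue.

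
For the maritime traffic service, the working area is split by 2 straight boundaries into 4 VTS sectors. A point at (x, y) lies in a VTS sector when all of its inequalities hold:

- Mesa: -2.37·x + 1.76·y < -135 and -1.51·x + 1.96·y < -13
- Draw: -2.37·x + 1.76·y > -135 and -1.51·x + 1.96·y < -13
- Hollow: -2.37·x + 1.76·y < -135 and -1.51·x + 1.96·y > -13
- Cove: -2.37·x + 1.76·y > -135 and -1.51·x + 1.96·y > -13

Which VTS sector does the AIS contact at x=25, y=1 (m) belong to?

-2.37·25 + 1.76·1 = -57.490, which is > -135
-1.51·25 + 1.96·1 = -35.790, which is < -13
This sign pattern matches Draw.

Draw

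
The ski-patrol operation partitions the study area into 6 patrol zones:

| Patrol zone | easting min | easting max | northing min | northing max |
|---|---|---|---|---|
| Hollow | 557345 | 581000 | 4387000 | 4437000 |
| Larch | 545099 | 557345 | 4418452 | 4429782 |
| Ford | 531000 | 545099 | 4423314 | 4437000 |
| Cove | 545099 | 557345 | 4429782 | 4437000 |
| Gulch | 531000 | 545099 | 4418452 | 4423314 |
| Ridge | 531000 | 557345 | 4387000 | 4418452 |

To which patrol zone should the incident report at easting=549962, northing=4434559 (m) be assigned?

The point has easting = 549962 and northing = 4434559.
Only Cove satisfies 545099 ≤ easting ≤ 557345 and 4429782 ≤ northing ≤ 4437000.

Cove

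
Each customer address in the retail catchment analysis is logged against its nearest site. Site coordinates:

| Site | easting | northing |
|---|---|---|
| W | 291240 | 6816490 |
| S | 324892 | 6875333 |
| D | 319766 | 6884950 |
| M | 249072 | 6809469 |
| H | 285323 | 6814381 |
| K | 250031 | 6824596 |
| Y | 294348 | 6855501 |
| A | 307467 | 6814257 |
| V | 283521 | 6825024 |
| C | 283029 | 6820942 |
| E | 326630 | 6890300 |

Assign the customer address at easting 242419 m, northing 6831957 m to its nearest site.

K

Squared distances to each site:
W: 2622718130.000; S: 8683273105.000; D: 8790816458.000; M: 549972553.000; H: 2149668992.000; K: 112126865.000; Y: 3250940977.000; A: 4544532304.000; V: 1737440893.000; C: 1770502325.000; E: 10495398170.000.
Minimum at K.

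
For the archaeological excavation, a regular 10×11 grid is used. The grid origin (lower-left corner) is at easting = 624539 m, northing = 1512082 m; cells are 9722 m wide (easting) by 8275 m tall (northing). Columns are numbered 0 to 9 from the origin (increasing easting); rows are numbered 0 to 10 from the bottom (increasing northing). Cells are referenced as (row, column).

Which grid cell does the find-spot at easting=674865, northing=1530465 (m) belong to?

Column index: ⌊(674865 − 624539) / 9722⌋ = ⌊5.177⌋ = 5
Row offset from origin: ⌊(1530465 − 1512082) / 8275⌋ = ⌊2.222⌋ = 2 → row 2

(2, 5)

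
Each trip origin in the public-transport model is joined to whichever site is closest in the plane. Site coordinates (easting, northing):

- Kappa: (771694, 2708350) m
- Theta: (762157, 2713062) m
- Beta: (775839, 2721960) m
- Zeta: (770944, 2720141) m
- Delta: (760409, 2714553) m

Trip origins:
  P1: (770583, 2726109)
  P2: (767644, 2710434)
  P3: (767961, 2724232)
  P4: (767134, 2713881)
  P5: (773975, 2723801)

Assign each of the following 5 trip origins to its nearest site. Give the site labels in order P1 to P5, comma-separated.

Zeta, Kappa, Zeta, Theta, Beta

P1 → Zeta (d²=35747345.00)
P2 → Kappa (d²=20745556.00)
P3 → Zeta (d²=25634570.00)
P4 → Theta (d²=25441290.00)
P5 → Beta (d²=6863777.00)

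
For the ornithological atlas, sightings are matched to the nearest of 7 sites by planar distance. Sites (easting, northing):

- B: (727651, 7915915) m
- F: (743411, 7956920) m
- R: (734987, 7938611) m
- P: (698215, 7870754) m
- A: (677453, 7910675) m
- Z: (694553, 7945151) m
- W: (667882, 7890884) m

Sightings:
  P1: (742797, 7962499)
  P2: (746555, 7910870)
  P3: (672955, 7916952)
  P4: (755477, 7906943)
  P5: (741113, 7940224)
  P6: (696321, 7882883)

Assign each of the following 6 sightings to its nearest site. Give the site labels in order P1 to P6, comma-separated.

P1 → F (d²=31502237.00)
P2 → B (d²=382813241.00)
P3 → A (d²=59632733.00)
P4 → B (d²=854783060.00)
P5 → R (d²=40129645.00)
P6 → P (d²=150699877.00)

F, B, A, B, R, P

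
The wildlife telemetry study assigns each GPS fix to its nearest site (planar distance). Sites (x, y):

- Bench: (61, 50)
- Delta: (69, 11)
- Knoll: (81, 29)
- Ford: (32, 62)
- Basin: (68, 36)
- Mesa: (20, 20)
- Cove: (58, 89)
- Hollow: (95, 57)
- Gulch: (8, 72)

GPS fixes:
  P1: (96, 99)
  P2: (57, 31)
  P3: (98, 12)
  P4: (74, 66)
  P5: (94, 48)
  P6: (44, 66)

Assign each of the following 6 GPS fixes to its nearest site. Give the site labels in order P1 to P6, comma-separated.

Cove, Basin, Knoll, Bench, Hollow, Ford

P1 → Cove (d²=1544.00)
P2 → Basin (d²=146.00)
P3 → Knoll (d²=578.00)
P4 → Bench (d²=425.00)
P5 → Hollow (d²=82.00)
P6 → Ford (d²=160.00)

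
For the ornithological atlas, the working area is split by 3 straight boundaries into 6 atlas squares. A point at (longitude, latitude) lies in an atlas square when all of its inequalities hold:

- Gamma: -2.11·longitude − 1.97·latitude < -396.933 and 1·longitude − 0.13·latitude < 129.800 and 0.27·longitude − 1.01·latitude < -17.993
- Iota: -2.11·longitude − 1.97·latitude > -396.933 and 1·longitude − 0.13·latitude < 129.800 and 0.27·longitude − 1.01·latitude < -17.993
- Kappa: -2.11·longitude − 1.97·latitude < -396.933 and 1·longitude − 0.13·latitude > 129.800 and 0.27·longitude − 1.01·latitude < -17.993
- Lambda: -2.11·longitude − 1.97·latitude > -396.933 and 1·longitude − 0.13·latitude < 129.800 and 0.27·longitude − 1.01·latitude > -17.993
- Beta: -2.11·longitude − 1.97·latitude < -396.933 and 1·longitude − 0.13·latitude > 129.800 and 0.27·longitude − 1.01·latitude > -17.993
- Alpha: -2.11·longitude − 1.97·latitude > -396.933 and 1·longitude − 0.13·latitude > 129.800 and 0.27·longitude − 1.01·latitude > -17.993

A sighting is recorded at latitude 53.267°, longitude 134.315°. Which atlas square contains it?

Lambda

-2.11·134.315 − 1.97·53.267 = -388.341, which is > -396.933
1·134.315 − 0.13·53.267 = 127.390, which is < 129.800
0.27·134.315 − 1.01·53.267 = -17.535, which is > -17.993
This sign pattern matches Lambda.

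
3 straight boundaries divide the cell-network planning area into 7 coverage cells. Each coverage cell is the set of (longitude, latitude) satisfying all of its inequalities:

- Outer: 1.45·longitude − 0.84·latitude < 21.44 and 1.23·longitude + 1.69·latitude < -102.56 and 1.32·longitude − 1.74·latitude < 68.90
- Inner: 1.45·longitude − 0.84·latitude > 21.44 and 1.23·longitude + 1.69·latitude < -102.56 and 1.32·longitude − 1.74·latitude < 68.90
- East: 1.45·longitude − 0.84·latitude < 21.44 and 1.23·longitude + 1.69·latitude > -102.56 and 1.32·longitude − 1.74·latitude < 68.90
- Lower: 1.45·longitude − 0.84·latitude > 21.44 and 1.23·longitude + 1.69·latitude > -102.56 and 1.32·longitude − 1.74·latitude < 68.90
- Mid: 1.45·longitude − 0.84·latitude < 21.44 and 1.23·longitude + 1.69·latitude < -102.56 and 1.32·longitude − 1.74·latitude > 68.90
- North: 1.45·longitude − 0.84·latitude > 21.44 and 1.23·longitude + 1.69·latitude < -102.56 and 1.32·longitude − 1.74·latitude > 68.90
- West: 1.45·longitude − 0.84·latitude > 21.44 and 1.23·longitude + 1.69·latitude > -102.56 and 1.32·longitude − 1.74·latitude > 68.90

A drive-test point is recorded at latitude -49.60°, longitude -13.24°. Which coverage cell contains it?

Lower

1.45·-13.24 − 0.84·-49.60 = 22.466, which is > 21.44
1.23·-13.24 + 1.69·-49.60 = -100.109, which is > -102.56
1.32·-13.24 − 1.74·-49.60 = 68.827, which is < 68.90
This sign pattern matches Lower.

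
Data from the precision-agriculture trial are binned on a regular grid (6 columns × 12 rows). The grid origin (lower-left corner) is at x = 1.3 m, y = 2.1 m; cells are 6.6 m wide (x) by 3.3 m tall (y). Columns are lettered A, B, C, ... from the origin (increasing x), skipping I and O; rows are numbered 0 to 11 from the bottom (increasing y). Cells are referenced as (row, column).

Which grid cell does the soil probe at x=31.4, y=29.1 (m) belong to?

Column index: ⌊(31.4 − 1.3) / 6.6⌋ = ⌊4.561⌋ = 4 → column E
Row offset from origin: ⌊(29.1 − 2.1) / 3.3⌋ = ⌊8.182⌋ = 8 → row 8

(8, E)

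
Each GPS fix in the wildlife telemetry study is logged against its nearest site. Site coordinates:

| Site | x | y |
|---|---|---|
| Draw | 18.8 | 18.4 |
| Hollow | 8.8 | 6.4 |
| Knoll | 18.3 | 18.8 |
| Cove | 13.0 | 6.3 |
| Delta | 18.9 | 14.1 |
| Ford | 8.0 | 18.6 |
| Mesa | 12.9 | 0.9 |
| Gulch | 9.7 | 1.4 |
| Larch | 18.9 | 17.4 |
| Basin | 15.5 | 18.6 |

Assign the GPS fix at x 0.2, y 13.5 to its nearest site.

Squared distances to each site:
Draw: 369.970; Hollow: 124.370; Knoll: 355.700; Cove: 215.680; Delta: 350.050; Ford: 86.850; Mesa: 320.050; Gulch: 236.660; Larch: 364.900; Basin: 260.100.
Minimum at Ford.

Ford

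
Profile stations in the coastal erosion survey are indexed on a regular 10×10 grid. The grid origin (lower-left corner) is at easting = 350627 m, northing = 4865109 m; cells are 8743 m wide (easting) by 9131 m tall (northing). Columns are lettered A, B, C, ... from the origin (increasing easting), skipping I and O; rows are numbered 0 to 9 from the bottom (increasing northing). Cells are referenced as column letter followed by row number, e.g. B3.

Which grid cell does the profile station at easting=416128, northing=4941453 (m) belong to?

Column index: ⌊(416128 − 350627) / 8743⌋ = ⌊7.492⌋ = 7 → column H
Row offset from origin: ⌊(4941453 − 4865109) / 9131⌋ = ⌊8.361⌋ = 8 → row 8

H8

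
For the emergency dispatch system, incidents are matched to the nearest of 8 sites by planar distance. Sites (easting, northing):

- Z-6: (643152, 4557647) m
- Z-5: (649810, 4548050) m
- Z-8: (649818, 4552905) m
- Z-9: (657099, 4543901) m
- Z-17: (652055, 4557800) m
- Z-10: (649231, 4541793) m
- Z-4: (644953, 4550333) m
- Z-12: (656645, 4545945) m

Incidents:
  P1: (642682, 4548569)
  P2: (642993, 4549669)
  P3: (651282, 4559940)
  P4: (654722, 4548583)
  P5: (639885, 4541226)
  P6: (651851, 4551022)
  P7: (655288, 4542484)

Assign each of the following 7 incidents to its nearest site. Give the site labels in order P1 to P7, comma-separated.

P1 → Z-4 (d²=8269137.00)
P2 → Z-4 (d²=4282496.00)
P3 → Z-17 (d²=5177129.00)
P4 → Z-12 (d²=10656973.00)
P5 → Z-10 (d²=87669205.00)
P6 → Z-8 (d²=7678778.00)
P7 → Z-9 (d²=5287610.00)

Z-4, Z-4, Z-17, Z-12, Z-10, Z-8, Z-9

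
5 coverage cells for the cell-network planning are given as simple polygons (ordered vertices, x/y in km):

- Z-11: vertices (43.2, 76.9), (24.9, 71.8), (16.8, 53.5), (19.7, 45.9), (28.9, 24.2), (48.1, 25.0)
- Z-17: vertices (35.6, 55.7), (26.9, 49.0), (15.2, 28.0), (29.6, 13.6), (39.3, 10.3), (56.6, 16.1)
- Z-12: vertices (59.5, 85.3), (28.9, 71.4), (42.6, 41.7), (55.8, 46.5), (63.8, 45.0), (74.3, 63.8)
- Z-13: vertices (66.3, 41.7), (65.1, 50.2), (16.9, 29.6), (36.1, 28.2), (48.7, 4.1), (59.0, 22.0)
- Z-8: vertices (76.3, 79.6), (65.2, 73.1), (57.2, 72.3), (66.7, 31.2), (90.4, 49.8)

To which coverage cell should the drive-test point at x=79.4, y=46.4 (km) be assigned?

Cast a ray rightward from (79.4, 46.4). For each polygon, the edges (by vertex number in listed order) whose endpoints lie on opposite sides of y = 46.4, where each meets that height, and whether that is right or left of the point:
Z-11: 3–4 at x≈19.51 (left), 6–1 at x≈46.08 (left) → 0 crossings.
Z-17: 2–3 at x≈25.45 (left), 6–1 at x≈40.53 (left) → 0 crossings.
Z-12: 2–3 at x≈40.43 (left), 3–4 at x≈55.52 (left), 4–5 at x≈56.33 (left), 5–6 at x≈64.58 (left) → 0 crossings.
Z-13: 1–2 at x≈65.64 (left), 2–3 at x≈56.21 (left) → 0 crossings.
Z-8: 3–4 at x≈63.19 (left), 4–5 at x≈86.07 (right) → 1 crossing.
Only Z-8 has an odd count, so the point is inside Z-8.

Z-8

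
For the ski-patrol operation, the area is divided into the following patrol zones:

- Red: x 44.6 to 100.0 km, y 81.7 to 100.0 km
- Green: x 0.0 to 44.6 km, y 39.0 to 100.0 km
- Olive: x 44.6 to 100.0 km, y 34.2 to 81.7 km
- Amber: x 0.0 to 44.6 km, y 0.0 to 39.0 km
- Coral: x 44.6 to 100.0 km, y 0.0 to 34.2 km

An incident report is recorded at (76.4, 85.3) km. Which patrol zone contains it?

Red

The point has x = 76.4 and y = 85.3.
Only Red satisfies 44.6 ≤ x ≤ 100.0 and 81.7 ≤ y ≤ 100.0.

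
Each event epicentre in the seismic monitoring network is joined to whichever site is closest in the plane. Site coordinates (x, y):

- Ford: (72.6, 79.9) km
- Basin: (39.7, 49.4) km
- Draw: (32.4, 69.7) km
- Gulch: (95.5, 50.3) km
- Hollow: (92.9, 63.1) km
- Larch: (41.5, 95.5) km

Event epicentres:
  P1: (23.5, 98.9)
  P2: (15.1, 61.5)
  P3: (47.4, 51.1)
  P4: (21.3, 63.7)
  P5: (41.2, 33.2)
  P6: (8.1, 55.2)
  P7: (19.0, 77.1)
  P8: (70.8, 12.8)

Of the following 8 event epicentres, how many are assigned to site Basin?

P1 → Larch
P2 → Draw
P3 → Basin
P4 → Draw
P5 → Basin
P6 → Draw
P7 → Draw
P8 → Gulch
2 of the 8 go to Basin.

2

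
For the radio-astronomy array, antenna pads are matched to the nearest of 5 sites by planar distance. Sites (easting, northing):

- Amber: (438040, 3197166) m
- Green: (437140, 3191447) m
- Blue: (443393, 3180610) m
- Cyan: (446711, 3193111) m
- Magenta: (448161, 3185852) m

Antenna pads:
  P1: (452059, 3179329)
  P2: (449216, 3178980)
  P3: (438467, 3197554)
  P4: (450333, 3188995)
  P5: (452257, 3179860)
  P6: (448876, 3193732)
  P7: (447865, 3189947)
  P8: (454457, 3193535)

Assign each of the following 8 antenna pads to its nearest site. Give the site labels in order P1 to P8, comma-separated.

P1 → Magenta (d²=57743933.00)
P2 → Blue (d²=36564229.00)
P3 → Amber (d²=332873.00)
P4 → Magenta (d²=14596033.00)
P5 → Magenta (d²=52681280.00)
P6 → Cyan (d²=5072866.00)
P7 → Cyan (d²=11342612.00)
P8 → Cyan (d²=60180292.00)

Magenta, Blue, Amber, Magenta, Magenta, Cyan, Cyan, Cyan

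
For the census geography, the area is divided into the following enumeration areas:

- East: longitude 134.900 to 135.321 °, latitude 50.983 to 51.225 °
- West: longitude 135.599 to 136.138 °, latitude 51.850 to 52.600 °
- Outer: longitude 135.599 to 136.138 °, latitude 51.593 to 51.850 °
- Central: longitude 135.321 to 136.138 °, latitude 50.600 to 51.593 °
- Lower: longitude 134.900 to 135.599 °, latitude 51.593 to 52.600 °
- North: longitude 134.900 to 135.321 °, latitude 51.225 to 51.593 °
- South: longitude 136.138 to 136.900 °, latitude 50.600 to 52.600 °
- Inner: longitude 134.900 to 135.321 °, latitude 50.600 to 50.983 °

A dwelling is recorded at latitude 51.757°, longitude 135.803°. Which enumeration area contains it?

Outer

The point has longitude = 135.803 and latitude = 51.757.
Only Outer satisfies 135.599 ≤ longitude ≤ 136.138 and 51.593 ≤ latitude ≤ 51.850.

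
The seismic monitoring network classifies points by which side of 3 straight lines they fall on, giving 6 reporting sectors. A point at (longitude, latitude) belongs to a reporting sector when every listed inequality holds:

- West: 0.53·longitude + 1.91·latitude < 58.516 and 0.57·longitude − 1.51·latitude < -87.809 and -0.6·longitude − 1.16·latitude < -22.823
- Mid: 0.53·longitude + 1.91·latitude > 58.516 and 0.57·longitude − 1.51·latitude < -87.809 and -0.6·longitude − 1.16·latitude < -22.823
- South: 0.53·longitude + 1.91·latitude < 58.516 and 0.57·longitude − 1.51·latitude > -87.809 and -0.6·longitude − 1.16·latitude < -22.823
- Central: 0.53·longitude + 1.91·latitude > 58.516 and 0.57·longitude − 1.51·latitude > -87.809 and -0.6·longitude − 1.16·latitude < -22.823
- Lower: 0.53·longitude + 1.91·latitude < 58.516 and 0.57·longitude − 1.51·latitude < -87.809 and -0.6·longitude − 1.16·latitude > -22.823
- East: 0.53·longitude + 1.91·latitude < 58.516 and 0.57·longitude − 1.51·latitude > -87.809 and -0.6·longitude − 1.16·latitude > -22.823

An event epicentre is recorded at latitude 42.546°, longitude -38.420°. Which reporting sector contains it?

Central

0.53·-38.420 + 1.91·42.546 = 60.900, which is > 58.516
0.57·-38.420 − 1.51·42.546 = -86.144, which is > -87.809
-0.6·-38.420 − 1.16·42.546 = -26.301, which is < -22.823
This sign pattern matches Central.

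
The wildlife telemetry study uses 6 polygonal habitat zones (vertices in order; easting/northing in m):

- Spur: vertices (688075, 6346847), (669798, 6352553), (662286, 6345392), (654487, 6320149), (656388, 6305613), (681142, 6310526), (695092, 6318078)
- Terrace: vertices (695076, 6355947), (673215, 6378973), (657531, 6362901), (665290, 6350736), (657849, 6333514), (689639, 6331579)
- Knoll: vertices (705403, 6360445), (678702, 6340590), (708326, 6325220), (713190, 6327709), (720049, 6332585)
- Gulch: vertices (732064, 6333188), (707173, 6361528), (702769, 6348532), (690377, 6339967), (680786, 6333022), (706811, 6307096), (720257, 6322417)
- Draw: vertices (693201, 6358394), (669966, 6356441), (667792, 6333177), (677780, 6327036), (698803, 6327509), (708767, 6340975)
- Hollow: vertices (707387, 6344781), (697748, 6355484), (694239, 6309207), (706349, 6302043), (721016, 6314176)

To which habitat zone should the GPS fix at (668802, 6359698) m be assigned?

Cast a ray rightward from (668802, 6359698). For each polygon, the edges (by vertex number in listed order) whose endpoints lie on opposite sides of northing = 6359698, where each meets that height, and whether that is right or left of the point:
Spur: no edge straddles that height → 0 crossings.
Terrace: 1–2 at easting≈691514.8 (right), 3–4 at easting≈659573.9 (left) → 1 crossing.
Knoll: 1–2 at easting≈704398.4 (right), 5–1 at easting≈705795.7 (right) → 2 crossings.
Gulch: 1–2 at easting≈708780.3 (right), 2–3 at easting≈706552.9 (right) → 2 crossings.
Draw: no edge straddles that height → 0 crossings.
Hollow: no edge straddles that height → 0 crossings.
Only Terrace has an odd count, so the point is inside Terrace.

Terrace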